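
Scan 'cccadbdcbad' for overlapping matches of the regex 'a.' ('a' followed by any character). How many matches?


Pattern: a. means 'a' followed by any character.
Scanning 'cccadbdcbad' position-by-position:
  Pos 0: window 'cc' -> no
  Pos 1: window 'cc' -> no
  Pos 2: window 'ca' -> no
  Pos 3: window 'ad' -> MATCH
  Pos 4: window 'db' -> no
  Pos 5: window 'bd' -> no
  Pos 6: window 'dc' -> no
  Pos 7: window 'cb' -> no
  Pos 8: window 'ba' -> no
  Pos 9: window 'ad' -> MATCH
  Pos 10: window 'd' -> no
Total matches: 2

2


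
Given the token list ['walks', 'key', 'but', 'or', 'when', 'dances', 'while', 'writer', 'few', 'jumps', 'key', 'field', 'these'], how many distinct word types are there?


Listing all tokens and tracking unique types:
  Token 1: 'walks' -> NEW (unique so far: 1)
  Token 2: 'key' -> NEW (unique so far: 2)
  Token 3: 'but' -> NEW (unique so far: 3)
  Token 4: 'or' -> NEW (unique so far: 4)
  Token 5: 'when' -> NEW (unique so far: 5)
  Token 6: 'dances' -> NEW (unique so far: 6)
  Token 7: 'while' -> NEW (unique so far: 7)
  Token 8: 'writer' -> NEW (unique so far: 8)
  Token 9: 'few' -> NEW (unique so far: 9)
  Token 10: 'jumps' -> NEW (unique so far: 10)
  Token 11: 'key' -> duplicate (unique so far: 10)
  Token 12: 'field' -> NEW (unique so far: 11)
  Token 13: 'these' -> NEW (unique so far: 12)
Unique types: ('but', 'dances', 'few', 'field', 'jumps', 'key', 'or', 'these', 'walks', 'when', 'while', 'writer')
Vocabulary size: 12

12


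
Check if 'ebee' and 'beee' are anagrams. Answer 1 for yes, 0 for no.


Sort characters of 'ebee': 'beee'
Sort characters of 'beee': 'beee'
Sorted forms match -> they ARE anagrams
Result: 1

1


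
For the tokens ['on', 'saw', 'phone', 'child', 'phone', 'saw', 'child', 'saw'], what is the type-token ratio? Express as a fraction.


Tokens: 8
Unique types: ('child', 'on', 'phone', 'saw') = 4
TTR = 4/8
Simplify: divide both by 4 -> 1/2
TTR = 1/2

1/2


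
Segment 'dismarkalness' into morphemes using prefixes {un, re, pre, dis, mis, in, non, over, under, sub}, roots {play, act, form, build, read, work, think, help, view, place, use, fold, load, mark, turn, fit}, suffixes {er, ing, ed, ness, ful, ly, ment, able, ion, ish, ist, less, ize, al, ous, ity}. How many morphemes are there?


Segmenting 'dismarkalness' against the inventory:
  'dis' -> prefix (morpheme 1)
  'mark' -> root (morpheme 2)
  'al' -> suffix (morpheme 3)
  'ness' -> suffix (morpheme 4)
Total morphemes: 4

4


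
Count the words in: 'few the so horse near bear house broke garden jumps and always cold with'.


Counting words by splitting on spaces:
  Word 1: 'few'
  Word 2: 'the'
  Word 3: 'so'
  Word 4: 'horse'
  Word 5: 'near'
  Word 6: 'bear'
  Word 7: 'house'
  Word 8: 'broke'
  Word 9: 'garden'
  Word 10: 'jumps'
  Word 11: 'and'
  Word 12: 'always'
  Word 13: 'cold'
  Word 14: 'with'
Total words: 14

14


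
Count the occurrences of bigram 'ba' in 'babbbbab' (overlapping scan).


Scanning 'babbbbab' for bigram 'ba':
  Position 0: 'ba' -> MATCH
  Position 1: 'ab' -> no
  Position 2: 'bb' -> no
  Position 3: 'bb' -> no
  Position 4: 'bb' -> no
  Position 5: 'ba' -> MATCH
  Position 6: 'ab' -> no
Total matches: 2

2


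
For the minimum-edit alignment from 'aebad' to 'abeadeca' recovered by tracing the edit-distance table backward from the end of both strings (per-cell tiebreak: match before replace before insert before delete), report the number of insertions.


Edit distance = 5. Backtracking from cell (5, 8) with preference match > replace > insert > delete,
then listing the resulting alignment 'aebad' -> 'abeadeca' left to right:
  Step 1: keep 'a'
  Step 2: replace e->b
  Step 3: replace b->e
  Step 4: keep 'a'
  Step 5: keep 'd'
  Step 6: insert 'e' [insertion #1]
  Step 7: insert 'c' [insertion #2]
  Step 8: insert 'a' [insertion #3]
Total insertions: 3

3


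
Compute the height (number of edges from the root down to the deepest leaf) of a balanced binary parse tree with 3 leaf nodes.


In a balanced binary tree with n leaves the deepest leaf is ceil(log2(n)) edges below the root.
log2(3) = 1.5850
ceil(1.5850) = 2
height (edges) = 2

2


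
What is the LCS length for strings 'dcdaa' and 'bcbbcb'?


DP table for LCS of 'dcdaa' and 'bcbbcb':
       b  c  b  b  c  b
    0  0  0  0  0  0  0
  d 0  0  0  0  0  0  0
  c 0  0  1  1  1  1  1
  d 0  0  1  1  1  1  1
  a 0  0  1  1  1  1  1
  a 0  0  1  1  1  1  1
LCS: 'c'
LCS length = 1

1


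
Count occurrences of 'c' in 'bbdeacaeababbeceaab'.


Scanning 'bbdeacaeababbeceaab' for 'c':
  Position 5: 'c' -> MATCH (count: 1)
  Position 14: 'c' -> MATCH (count: 2)
Total occurrences of 'c': 2

2


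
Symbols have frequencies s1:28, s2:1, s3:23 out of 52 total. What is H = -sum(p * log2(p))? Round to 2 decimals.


Computing entropy H = -sum(p_i * log2(p_i)):
  s1: p = 28/52 = 0.5385, -p*log2(p) = 0.4809
  s2: p = 1/52 = 0.0192, -p*log2(p) = 0.1096
  s3: p = 23/52 = 0.4423, -p*log2(p) = 0.5205
H = sum of terms = 1.1110
Rounded to 2 decimals: 1.11

1.11


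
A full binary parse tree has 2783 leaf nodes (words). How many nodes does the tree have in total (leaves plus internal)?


Leaf nodes (terminals): 2783
Internal nodes = n - 1 = 2783 - 1 = 2782
Total = leaves + internal = 2783 + 2782 = 5565

5565


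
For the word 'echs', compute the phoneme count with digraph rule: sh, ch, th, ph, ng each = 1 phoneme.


Parsing 'echs' greedily, digraphs first:
  'e' -> vowel phoneme (phonemes so far: 1)
  'ch' -> digraph (1 consonant phoneme) (phonemes so far: 2)
  's' -> consonant phoneme (phonemes so far: 3)
Total phonemes: 3

3


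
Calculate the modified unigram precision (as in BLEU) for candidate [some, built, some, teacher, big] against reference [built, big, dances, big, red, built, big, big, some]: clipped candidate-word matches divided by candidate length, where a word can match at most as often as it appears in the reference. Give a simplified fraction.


Reference word counts: {'big': 4, 'built': 2, 'dances': 1, 'red': 1, 'some': 1}
Checking each candidate word (with clipping):
  'some' -> in reference (ref count 1, used 1/1) -> match (matches: 1)
  'built' -> in reference (ref count 2, used 1/2) -> match (matches: 2)
  'some' -> ref count 1 already used up (1/1) -> clipped, no match (matches: 2)
  'teacher' -> not in reference -> no match (matches: 2)
  'big' -> in reference (ref count 4, used 1/4) -> match (matches: 3)
Clipped matches: 3, Candidate length: 5
Precision = 3/5

3/5


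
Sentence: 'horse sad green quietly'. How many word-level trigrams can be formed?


Word trigrams from [4] words:
  Trigram 1: (horse sad green)
  Trigram 2: (sad green quietly)
Total word trigrams: 4 - 2 = 2

2


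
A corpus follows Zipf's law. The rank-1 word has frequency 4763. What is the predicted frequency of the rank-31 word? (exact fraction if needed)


Zipf's law: freq(rank) = f1 / rank
f1 = 4763, rank = 31
freq = 4763 / 31
GCD(4763, 31) = 1
Simplified: 4763/31

4763/31


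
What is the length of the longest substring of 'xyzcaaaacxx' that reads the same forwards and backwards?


Scanning 'xyzcaaaacxx' for palindromic substrings.
Substring at positions 3-8: 'caaaac'.
Check: reverse('caaaac') = 'caaaac' -> palindrome confirmed.
Neighbouring characters ('z' / 'x') break symmetry, so it cannot extend further.
No longer palindromic substring exists; longest length = 6

6


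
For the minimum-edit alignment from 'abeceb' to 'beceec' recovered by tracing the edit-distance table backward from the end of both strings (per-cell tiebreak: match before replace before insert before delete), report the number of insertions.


Edit distance = 3. Backtracking from cell (6, 6) with preference match > replace > insert > delete,
then listing the resulting alignment 'abeceb' -> 'beceec' left to right:
  Step 1: delete 'a'
  Step 2: keep 'b'
  Step 3: keep 'e'
  Step 4: keep 'c'
  Step 5: insert 'e' [insertion #1]
  Step 6: keep 'e'
  Step 7: replace b->c
Total insertions: 1

1


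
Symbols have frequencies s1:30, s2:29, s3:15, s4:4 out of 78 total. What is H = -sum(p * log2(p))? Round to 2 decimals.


Computing entropy H = -sum(p_i * log2(p_i)):
  s1: p = 30/78 = 0.3846, -p*log2(p) = 0.5302
  s2: p = 29/78 = 0.3718, -p*log2(p) = 0.5307
  s3: p = 15/78 = 0.1923, -p*log2(p) = 0.4574
  s4: p = 4/78 = 0.0513, -p*log2(p) = 0.2198
H = sum of terms = 1.7381
Rounded to 2 decimals: 1.74

1.74


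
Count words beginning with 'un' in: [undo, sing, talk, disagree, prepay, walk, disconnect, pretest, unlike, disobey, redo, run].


Checking each word for prefix 'un':
  'undo' -> YES, starts with 'un' (count: 1)
  'sing' -> no (count: 1)
  'talk' -> no (count: 1)
  'disagree' -> no (count: 1)
  'prepay' -> no (count: 1)
  'walk' -> no (count: 1)
  'disconnect' -> no (count: 1)
  'pretest' -> no (count: 1)
  'unlike' -> YES, starts with 'un' (count: 2)
  'disobey' -> no (count: 2)
  'redo' -> no (count: 2)
  'run' -> no (count: 2)
Total with prefix 'un': 2

2


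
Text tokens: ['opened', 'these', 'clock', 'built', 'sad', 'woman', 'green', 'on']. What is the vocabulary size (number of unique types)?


Listing all tokens and tracking unique types:
  Token 1: 'opened' -> NEW (unique so far: 1)
  Token 2: 'these' -> NEW (unique so far: 2)
  Token 3: 'clock' -> NEW (unique so far: 3)
  Token 4: 'built' -> NEW (unique so far: 4)
  Token 5: 'sad' -> NEW (unique so far: 5)
  Token 6: 'woman' -> NEW (unique so far: 6)
  Token 7: 'green' -> NEW (unique so far: 7)
  Token 8: 'on' -> NEW (unique so far: 8)
Unique types: ('built', 'clock', 'green', 'on', 'opened', 'sad', 'these', 'woman')
Vocabulary size: 8

8


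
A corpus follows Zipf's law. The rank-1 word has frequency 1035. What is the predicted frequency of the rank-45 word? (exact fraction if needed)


Zipf's law: freq(rank) = f1 / rank
f1 = 1035, rank = 45
freq = 1035 / 45
= 23

23


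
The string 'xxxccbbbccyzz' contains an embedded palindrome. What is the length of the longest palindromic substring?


Scanning 'xxxccbbbccyzz' for palindromic substrings.
Substring at positions 3-9: 'ccbbbcc'.
Check: reverse('ccbbbcc') = 'ccbbbcc' -> palindrome confirmed.
Neighbouring characters ('x' / 'y') break symmetry, so it cannot extend further.
No longer palindromic substring exists; longest length = 7

7


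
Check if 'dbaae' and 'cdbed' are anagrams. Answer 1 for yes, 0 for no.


Sort characters of 'dbaae': 'aabde'
Sort characters of 'cdbed': 'bcdde'
Sorted forms differ -> they are NOT anagrams
Result: 0

0


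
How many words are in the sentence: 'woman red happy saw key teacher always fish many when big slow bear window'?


Counting words by splitting on spaces:
  Word 1: 'woman'
  Word 2: 'red'
  Word 3: 'happy'
  Word 4: 'saw'
  Word 5: 'key'
  Word 6: 'teacher'
  Word 7: 'always'
  Word 8: 'fish'
  Word 9: 'many'
  Word 10: 'when'
  Word 11: 'big'
  Word 12: 'slow'
  Word 13: 'bear'
  Word 14: 'window'
Total words: 14

14


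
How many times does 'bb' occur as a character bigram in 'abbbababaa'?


Scanning 'abbbababaa' for bigram 'bb':
  Position 0: 'ab' -> no
  Position 1: 'bb' -> MATCH
  Position 2: 'bb' -> MATCH
  Position 3: 'ba' -> no
  Position 4: 'ab' -> no
  Position 5: 'ba' -> no
  Position 6: 'ab' -> no
  Position 7: 'ba' -> no
  Position 8: 'aa' -> no
Total matches: 2

2


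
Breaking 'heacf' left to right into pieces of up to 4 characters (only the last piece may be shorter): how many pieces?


'heacf' has 5 characters.
Chunking with max size 4:
  Chunk 1: 'heac' (positions 0-3)
  Chunk 2: 'f' (positions 4-4)
Total chunks: ceil(5 / 4) = 2

2


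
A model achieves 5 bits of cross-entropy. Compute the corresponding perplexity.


Perplexity formula: PP = 2^H
H = 5
PP = 2^5
Steps: 2^1 = 2, 2^2 = 4, 2^3 = 8, 2^4 = 16, 2^5 = 32
PP = 32

32


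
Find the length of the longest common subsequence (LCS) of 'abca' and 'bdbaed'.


DP table for LCS of 'abca' and 'bdbaed':
       b  d  b  a  e  d
    0  0  0  0  0  0  0
  a 0  0  0  0  1  1  1
  b 0  1  1  1  1  1  1
  c 0  1  1  1  1  1  1
  a 0  1  1  1  2  2  2
LCS: 'ba'
LCS length = 2

2


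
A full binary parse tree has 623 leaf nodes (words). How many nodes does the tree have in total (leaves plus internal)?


Leaf nodes (terminals): 623
Internal nodes = n - 1 = 623 - 1 = 622
Total = leaves + internal = 623 + 622 = 1245

1245


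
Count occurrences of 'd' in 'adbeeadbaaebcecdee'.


Scanning 'adbeeadbaaebcecdee' for 'd':
  Position 1: 'd' -> MATCH (count: 1)
  Position 6: 'd' -> MATCH (count: 2)
  Position 15: 'd' -> MATCH (count: 3)
Total occurrences of 'd': 3

3


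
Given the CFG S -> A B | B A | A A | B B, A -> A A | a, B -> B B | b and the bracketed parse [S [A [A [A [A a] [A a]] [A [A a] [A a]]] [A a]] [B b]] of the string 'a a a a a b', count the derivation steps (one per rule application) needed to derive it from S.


Every bracketed nonterminal node [X ...] in the tree is produced by exactly one rule application.
Reading the tree off as a leftmost derivation:
  Step 1: S  =>  A B   (applied S -> A B)
  Step 2: A B  =>  A A B   (applied A -> A A)
  Step 3: A A B  =>  A A A B   (applied A -> A A)
  Step 4: A A A B  =>  A A A A B   (applied A -> A A)
  Step 5: A A A A B  =>  a A A A B   (applied A -> a)
  Step 6: a A A A B  =>  a a A A B   (applied A -> a)
  Step 7: a a A A B  =>  a a A A A B   (applied A -> A A)
  Step 8: a a A A A B  =>  a a a A A B   (applied A -> a)
  Step 9: a a a A A B  =>  a a a a A B   (applied A -> a)
  Step 10: a a a a A B  =>  a a a a a B   (applied A -> a)
  Step 11: a a a a a B  =>  a a a a a b   (applied B -> b)
Final yield: a a a a a b
Total rewrite steps: 11

11


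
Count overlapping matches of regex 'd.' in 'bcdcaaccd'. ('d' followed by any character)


Pattern: d. means 'd' followed by any character.
Scanning 'bcdcaaccd' position-by-position:
  Pos 0: window 'bc' -> no
  Pos 1: window 'cd' -> no
  Pos 2: window 'dc' -> MATCH
  Pos 3: window 'ca' -> no
  Pos 4: window 'aa' -> no
  Pos 5: window 'ac' -> no
  Pos 6: window 'cc' -> no
  Pos 7: window 'cd' -> no
  Pos 8: window 'd' -> no
Total matches: 1

1


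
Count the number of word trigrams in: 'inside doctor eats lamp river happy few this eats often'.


Word trigrams from [10] words:
  Trigram 1: (inside doctor eats)
  Trigram 2: (doctor eats lamp)
  Trigram 3: (eats lamp river)
  Trigram 4: (lamp river happy)
  Trigram 5: (river happy few)
  Trigram 6: (happy few this)
  Trigram 7: (few this eats)
  Trigram 8: (this eats often)
Total word trigrams: 10 - 2 = 8

8


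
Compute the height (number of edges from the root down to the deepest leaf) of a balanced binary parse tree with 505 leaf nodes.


In a balanced binary tree with n leaves the deepest leaf is ceil(log2(n)) edges below the root.
log2(505) = 8.9801
ceil(8.9801) = 9
height (edges) = 9

9


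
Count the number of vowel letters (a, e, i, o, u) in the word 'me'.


Scanning each character of 'me':
  Position 1: 'm' -> consonant (running count: 0)
  Position 2: 'e' -> vowel (running count: 1)
Total vowels: 1

1


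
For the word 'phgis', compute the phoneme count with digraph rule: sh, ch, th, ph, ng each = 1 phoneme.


Parsing 'phgis' greedily, digraphs first:
  'ph' -> digraph (1 consonant phoneme) (phonemes so far: 1)
  'g' -> consonant phoneme (phonemes so far: 2)
  'i' -> vowel phoneme (phonemes so far: 3)
  's' -> consonant phoneme (phonemes so far: 4)
Total phonemes: 4

4


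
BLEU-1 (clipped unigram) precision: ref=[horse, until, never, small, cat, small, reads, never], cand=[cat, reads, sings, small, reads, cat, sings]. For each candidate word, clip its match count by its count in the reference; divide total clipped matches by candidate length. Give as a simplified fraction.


Reference word counts: {'cat': 1, 'horse': 1, 'never': 2, 'reads': 1, 'small': 2, 'until': 1}
Checking each candidate word (with clipping):
  'cat' -> in reference (ref count 1, used 1/1) -> match (matches: 1)
  'reads' -> in reference (ref count 1, used 1/1) -> match (matches: 2)
  'sings' -> not in reference -> no match (matches: 2)
  'small' -> in reference (ref count 2, used 1/2) -> match (matches: 3)
  'reads' -> ref count 1 already used up (1/1) -> clipped, no match (matches: 3)
  'cat' -> ref count 1 already used up (1/1) -> clipped, no match (matches: 3)
  'sings' -> not in reference -> no match (matches: 3)
Clipped matches: 3, Candidate length: 7
Precision = 3/7

3/7


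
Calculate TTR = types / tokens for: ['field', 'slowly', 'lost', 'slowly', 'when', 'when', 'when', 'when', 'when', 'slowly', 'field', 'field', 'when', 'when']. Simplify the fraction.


Tokens: 14
Unique types: ('field', 'lost', 'slowly', 'when') = 4
TTR = 4/14
Simplify: divide both by 2 -> 2/7
TTR = 2/7

2/7


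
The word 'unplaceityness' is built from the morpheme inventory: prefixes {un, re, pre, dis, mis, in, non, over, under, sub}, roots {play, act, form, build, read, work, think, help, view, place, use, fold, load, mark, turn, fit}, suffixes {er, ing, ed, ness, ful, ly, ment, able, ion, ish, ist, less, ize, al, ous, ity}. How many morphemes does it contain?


Segmenting 'unplaceityness' against the inventory:
  'un' -> prefix (morpheme 1)
  'place' -> root (morpheme 2)
  'ity' -> suffix (morpheme 3)
  'ness' -> suffix (morpheme 4)
Total morphemes: 4

4


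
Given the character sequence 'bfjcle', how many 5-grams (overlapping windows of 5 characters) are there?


String 'bfjcle' has length L = 6.
Number of overlapping n-grams = L - n + 1
Substituting: 6 - 5 + 1 = 2

2


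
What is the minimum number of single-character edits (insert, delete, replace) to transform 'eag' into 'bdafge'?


Building DP table for s1='eag' (len 3) and s2='bdafge' (len 6):
       b  d  a  f  g  e
    0  1  2  3  4  5  6
  e 1  1  2  3  4  5  5
  a 2  2  2  2  3  4  5
  g 3  3  3  3  3  3  4
Edit distance = dp[3][6] = 4

4


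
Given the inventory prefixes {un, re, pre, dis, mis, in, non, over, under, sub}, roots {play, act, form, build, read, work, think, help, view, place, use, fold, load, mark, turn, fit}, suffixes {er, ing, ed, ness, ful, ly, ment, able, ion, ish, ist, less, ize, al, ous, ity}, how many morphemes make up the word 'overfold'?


Segmenting 'overfold' against the inventory:
  'over' -> prefix (morpheme 1)
  'fold' -> root (morpheme 2)
Total morphemes: 2

2


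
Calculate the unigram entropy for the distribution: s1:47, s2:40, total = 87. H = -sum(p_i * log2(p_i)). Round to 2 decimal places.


Computing entropy H = -sum(p_i * log2(p_i)):
  s1: p = 47/87 = 0.5402, -p*log2(p) = 0.4799
  s2: p = 40/87 = 0.4598, -p*log2(p) = 0.5154
H = sum of terms = 0.9953
Rounded to 2 decimals: 1.00

1.00


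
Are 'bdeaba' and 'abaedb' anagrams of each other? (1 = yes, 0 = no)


Sort characters of 'bdeaba': 'aabbde'
Sort characters of 'abaedb': 'aabbde'
Sorted forms match -> they ARE anagrams
Result: 1

1


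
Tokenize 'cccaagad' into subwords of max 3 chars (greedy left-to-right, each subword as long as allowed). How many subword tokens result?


'cccaagad' has 8 characters.
Chunking with max size 3:
  Chunk 1: 'ccc' (positions 0-2)
  Chunk 2: 'aag' (positions 3-5)
  Chunk 3: 'ad' (positions 6-7)
Total chunks: ceil(8 / 3) = 3

3


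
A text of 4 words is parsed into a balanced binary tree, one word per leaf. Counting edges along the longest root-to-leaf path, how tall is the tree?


In a balanced binary tree with n leaves the deepest leaf is ceil(log2(n)) edges below the root.
log2(4) = 2.0000
ceil(2.0000) = 2
height (edges) = 2

2


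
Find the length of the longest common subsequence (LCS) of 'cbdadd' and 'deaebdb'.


DP table for LCS of 'cbdadd' and 'deaebdb':
       d  e  a  e  b  d  b
    0  0  0  0  0  0  0  0
  c 0  0  0  0  0  0  0  0
  b 0  0  0  0  0  1  1  1
  d 0  1  1  1  1  1  2  2
  a 0  1  1  2  2  2  2  2
  d 0  1  1  2  2  2  3  3
  d 0  1  1  2  2  2  3  3
LCS: 'dad'
LCS length = 3

3


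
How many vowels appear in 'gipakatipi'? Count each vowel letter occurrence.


Scanning each character of 'gipakatipi':
  Position 1: 'g' -> consonant (running count: 0)
  Position 2: 'i' -> vowel (running count: 1)
  Position 3: 'p' -> consonant (running count: 1)
  Position 4: 'a' -> vowel (running count: 2)
  Position 5: 'k' -> consonant (running count: 2)
  Position 6: 'a' -> vowel (running count: 3)
  Position 7: 't' -> consonant (running count: 3)
  Position 8: 'i' -> vowel (running count: 4)
  Position 9: 'p' -> consonant (running count: 4)
  Position 10: 'i' -> vowel (running count: 5)
Total vowels: 5

5


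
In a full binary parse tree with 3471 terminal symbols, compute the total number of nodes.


Leaf nodes (terminals): 3471
Internal nodes = n - 1 = 3471 - 1 = 3470
Total = leaves + internal = 3471 + 3470 = 6941

6941


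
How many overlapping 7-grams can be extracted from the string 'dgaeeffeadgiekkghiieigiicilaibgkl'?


String 'dgaeeffeadgiekkghiieigiicilaibgkl' has length L = 33.
Number of overlapping n-grams = L - n + 1
Substituting: 33 - 7 + 1 = 27

27


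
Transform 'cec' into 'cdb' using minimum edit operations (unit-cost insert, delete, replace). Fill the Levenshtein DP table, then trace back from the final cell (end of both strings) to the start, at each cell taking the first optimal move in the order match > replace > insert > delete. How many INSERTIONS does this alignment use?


Edit distance = 2. Backtracking from cell (3, 3) with preference match > replace > insert > delete,
then listing the resulting alignment 'cec' -> 'cdb' left to right:
  Step 1: keep 'c'
  Step 2: replace e->d
  Step 3: replace c->b
Total insertions: 0

0


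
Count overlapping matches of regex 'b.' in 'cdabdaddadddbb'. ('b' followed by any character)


Pattern: b. means 'b' followed by any character.
Scanning 'cdabdaddadddbb' position-by-position:
  Pos 0: window 'cd' -> no
  Pos 1: window 'da' -> no
  Pos 2: window 'ab' -> no
  Pos 3: window 'bd' -> MATCH
  Pos 4: window 'da' -> no
  Pos 5: window 'ad' -> no
  Pos 6: window 'dd' -> no
  Pos 7: window 'da' -> no
  Pos 8: window 'ad' -> no
  Pos 9: window 'dd' -> no
  Pos 10: window 'dd' -> no
  Pos 11: window 'db' -> no
  Pos 12: window 'bb' -> MATCH
  Pos 13: window 'b' -> no
Total matches: 2

2


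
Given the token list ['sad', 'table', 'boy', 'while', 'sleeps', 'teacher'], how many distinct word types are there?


Listing all tokens and tracking unique types:
  Token 1: 'sad' -> NEW (unique so far: 1)
  Token 2: 'table' -> NEW (unique so far: 2)
  Token 3: 'boy' -> NEW (unique so far: 3)
  Token 4: 'while' -> NEW (unique so far: 4)
  Token 5: 'sleeps' -> NEW (unique so far: 5)
  Token 6: 'teacher' -> NEW (unique so far: 6)
Unique types: ('boy', 'sad', 'sleeps', 'table', 'teacher', 'while')
Vocabulary size: 6

6


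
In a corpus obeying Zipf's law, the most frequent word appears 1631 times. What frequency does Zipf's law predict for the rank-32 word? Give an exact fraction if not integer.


Zipf's law: freq(rank) = f1 / rank
f1 = 1631, rank = 32
freq = 1631 / 32
GCD(1631, 32) = 1
Simplified: 1631/32

1631/32


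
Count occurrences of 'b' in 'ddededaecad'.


Scanning 'ddededaecad' for 'b':
  No matches found.
Total occurrences of 'b': 0

0


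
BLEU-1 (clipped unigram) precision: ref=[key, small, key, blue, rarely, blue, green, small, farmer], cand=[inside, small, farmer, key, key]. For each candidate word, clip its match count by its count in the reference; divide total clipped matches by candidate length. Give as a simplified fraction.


Reference word counts: {'blue': 2, 'farmer': 1, 'green': 1, 'key': 2, 'rarely': 1, 'small': 2}
Checking each candidate word (with clipping):
  'inside' -> not in reference -> no match (matches: 0)
  'small' -> in reference (ref count 2, used 1/2) -> match (matches: 1)
  'farmer' -> in reference (ref count 1, used 1/1) -> match (matches: 2)
  'key' -> in reference (ref count 2, used 1/2) -> match (matches: 3)
  'key' -> in reference (ref count 2, used 2/2) -> match (matches: 4)
Clipped matches: 4, Candidate length: 5
Precision = 4/5

4/5


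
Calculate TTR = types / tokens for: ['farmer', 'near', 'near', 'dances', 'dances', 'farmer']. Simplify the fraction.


Tokens: 6
Unique types: ('dances', 'farmer', 'near') = 3
TTR = 3/6
Simplify: divide both by 3 -> 1/2
TTR = 1/2

1/2


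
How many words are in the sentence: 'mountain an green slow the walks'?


Counting words by splitting on spaces:
  Word 1: 'mountain'
  Word 2: 'an'
  Word 3: 'green'
  Word 4: 'slow'
  Word 5: 'the'
  Word 6: 'walks'
Total words: 6

6


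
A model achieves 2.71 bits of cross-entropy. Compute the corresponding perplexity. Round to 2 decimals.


Perplexity formula: PP = 2^H
H = 2.71
PP = 2^2.71
Decompose: 2^2.71 = 2^2 * 2^0.71
2^2 = 4, 2^0.71 ~ 1.6358041
PP ~ 4 * 1.6358041 = 6.5432164
Rounded to 2 decimals: 6.54

6.54


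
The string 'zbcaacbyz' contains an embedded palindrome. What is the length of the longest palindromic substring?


Scanning 'zbcaacbyz' for palindromic substrings.
Substring at positions 1-6: 'bcaacb'.
Check: reverse('bcaacb') = 'bcaacb' -> palindrome confirmed.
Neighbouring characters ('z' / 'y') break symmetry, so it cannot extend further.
No longer palindromic substring exists; longest length = 6

6


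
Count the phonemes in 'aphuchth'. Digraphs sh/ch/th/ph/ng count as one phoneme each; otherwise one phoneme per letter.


Parsing 'aphuchth' greedily, digraphs first:
  'a' -> vowel phoneme (phonemes so far: 1)
  'ph' -> digraph (1 consonant phoneme) (phonemes so far: 2)
  'u' -> vowel phoneme (phonemes so far: 3)
  'ch' -> digraph (1 consonant phoneme) (phonemes so far: 4)
  'th' -> digraph (1 consonant phoneme) (phonemes so far: 5)
Total phonemes: 5

5


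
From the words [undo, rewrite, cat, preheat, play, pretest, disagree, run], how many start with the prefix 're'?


Checking each word for prefix 're':
  'undo' -> no (count: 0)
  'rewrite' -> YES, starts with 're' (count: 1)
  'cat' -> no (count: 1)
  'preheat' -> no (count: 1)
  'play' -> no (count: 1)
  'pretest' -> no (count: 1)
  'disagree' -> no (count: 1)
  'run' -> no (count: 1)
Total with prefix 're': 1

1


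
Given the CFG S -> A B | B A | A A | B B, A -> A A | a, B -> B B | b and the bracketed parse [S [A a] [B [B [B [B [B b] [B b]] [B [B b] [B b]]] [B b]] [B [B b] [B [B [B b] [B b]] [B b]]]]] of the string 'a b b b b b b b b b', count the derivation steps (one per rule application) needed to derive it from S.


Every bracketed nonterminal node [X ...] in the tree is produced by exactly one rule application.
Reading the tree off as a leftmost derivation:
  Step 1: S  =>  A B   (applied S -> A B)
  Step 2: A B  =>  a B   (applied A -> a)
  Step 3: a B  =>  a B B   (applied B -> B B)
  Step 4: a B B  =>  a B B B   (applied B -> B B)
  Step 5: a B B B  =>  a B B B B   (applied B -> B B)
  Step 6: a B B B B  =>  a B B B B B   (applied B -> B B)
  Step 7: a B B B B B  =>  a b B B B B   (applied B -> b)
  Step 8: a b B B B B  =>  a b b B B B   (applied B -> b)
  Step 9: a b b B B B  =>  a b b B B B B   (applied B -> B B)
  Step 10: a b b B B B B  =>  a b b b B B B   (applied B -> b)
  Step 11: a b b b B B B  =>  a b b b b B B   (applied B -> b)
  Step 12: a b b b b B B  =>  a b b b b b B   (applied B -> b)
  Step 13: a b b b b b B  =>  a b b b b b B B   (applied B -> B B)
  Step 14: a b b b b b B B  =>  a b b b b b b B   (applied B -> b)
  Step 15: a b b b b b b B  =>  a b b b b b b B B   (applied B -> B B)
  Step 16: a b b b b b b B B  =>  a b b b b b b B B B   (applied B -> B B)
  Step 17: a b b b b b b B B B  =>  a b b b b b b b B B   (applied B -> b)
  Step 18: a b b b b b b b B B  =>  a b b b b b b b b B   (applied B -> b)
  Step 19: a b b b b b b b b B  =>  a b b b b b b b b b   (applied B -> b)
Final yield: a b b b b b b b b b
Total rewrite steps: 19

19


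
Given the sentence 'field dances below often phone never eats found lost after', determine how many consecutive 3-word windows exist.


Word trigrams from [10] words:
  Trigram 1: (field dances below)
  Trigram 2: (dances below often)
  Trigram 3: (below often phone)
  Trigram 4: (often phone never)
  Trigram 5: (phone never eats)
  Trigram 6: (never eats found)
  Trigram 7: (eats found lost)
  Trigram 8: (found lost after)
Total word trigrams: 10 - 2 = 8

8


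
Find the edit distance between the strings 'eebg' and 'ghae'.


Building DP table for s1='eebg' (len 4) and s2='ghae' (len 4):
       g  h  a  e
    0  1  2  3  4
  e 1  1  2  3  3
  e 2  2  2  3  3
  b 3  3  3  3  4
  g 4  3  4  4  4
Edit distance = dp[4][4] = 4

4


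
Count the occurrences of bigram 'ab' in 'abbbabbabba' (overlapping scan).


Scanning 'abbbabbabba' for bigram 'ab':
  Position 0: 'ab' -> MATCH
  Position 1: 'bb' -> no
  Position 2: 'bb' -> no
  Position 3: 'ba' -> no
  Position 4: 'ab' -> MATCH
  Position 5: 'bb' -> no
  Position 6: 'ba' -> no
  Position 7: 'ab' -> MATCH
  Position 8: 'bb' -> no
  Position 9: 'ba' -> no
Total matches: 3

3


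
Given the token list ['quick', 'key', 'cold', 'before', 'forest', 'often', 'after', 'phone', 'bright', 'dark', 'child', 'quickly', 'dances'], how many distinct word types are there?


Listing all tokens and tracking unique types:
  Token 1: 'quick' -> NEW (unique so far: 1)
  Token 2: 'key' -> NEW (unique so far: 2)
  Token 3: 'cold' -> NEW (unique so far: 3)
  Token 4: 'before' -> NEW (unique so far: 4)
  Token 5: 'forest' -> NEW (unique so far: 5)
  Token 6: 'often' -> NEW (unique so far: 6)
  Token 7: 'after' -> NEW (unique so far: 7)
  Token 8: 'phone' -> NEW (unique so far: 8)
  Token 9: 'bright' -> NEW (unique so far: 9)
  Token 10: 'dark' -> NEW (unique so far: 10)
  Token 11: 'child' -> NEW (unique so far: 11)
  Token 12: 'quickly' -> NEW (unique so far: 12)
  Token 13: 'dances' -> NEW (unique so far: 13)
Unique types: ('after', 'before', 'bright', 'child', 'cold', 'dances', 'dark', 'forest', 'key', 'often', 'phone', 'quick', 'quickly')
Vocabulary size: 13

13


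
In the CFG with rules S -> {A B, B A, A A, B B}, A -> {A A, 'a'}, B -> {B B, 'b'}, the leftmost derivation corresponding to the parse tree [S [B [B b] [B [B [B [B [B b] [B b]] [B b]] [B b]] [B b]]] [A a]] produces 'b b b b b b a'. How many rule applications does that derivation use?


Every bracketed nonterminal node [X ...] in the tree is produced by exactly one rule application.
Reading the tree off as a leftmost derivation:
  Step 1: S  =>  B A   (applied S -> B A)
  Step 2: B A  =>  B B A   (applied B -> B B)
  Step 3: B B A  =>  b B A   (applied B -> b)
  Step 4: b B A  =>  b B B A   (applied B -> B B)
  Step 5: b B B A  =>  b B B B A   (applied B -> B B)
  Step 6: b B B B A  =>  b B B B B A   (applied B -> B B)
  Step 7: b B B B B A  =>  b B B B B B A   (applied B -> B B)
  Step 8: b B B B B B A  =>  b b B B B B A   (applied B -> b)
  Step 9: b b B B B B A  =>  b b b B B B A   (applied B -> b)
  Step 10: b b b B B B A  =>  b b b b B B A   (applied B -> b)
  Step 11: b b b b B B A  =>  b b b b b B A   (applied B -> b)
  Step 12: b b b b b B A  =>  b b b b b b A   (applied B -> b)
  Step 13: b b b b b b A  =>  b b b b b b a   (applied A -> a)
Final yield: b b b b b b a
Total rewrite steps: 13

13


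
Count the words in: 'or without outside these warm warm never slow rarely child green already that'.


Counting words by splitting on spaces:
  Word 1: 'or'
  Word 2: 'without'
  Word 3: 'outside'
  Word 4: 'these'
  Word 5: 'warm'
  Word 6: 'warm'
  Word 7: 'never'
  Word 8: 'slow'
  Word 9: 'rarely'
  Word 10: 'child'
  Word 11: 'green'
  Word 12: 'already'
  Word 13: 'that'
Total words: 13

13


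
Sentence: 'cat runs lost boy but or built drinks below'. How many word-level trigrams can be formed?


Word trigrams from [9] words:
  Trigram 1: (cat runs lost)
  Trigram 2: (runs lost boy)
  Trigram 3: (lost boy but)
  Trigram 4: (boy but or)
  Trigram 5: (but or built)
  Trigram 6: (or built drinks)
  Trigram 7: (built drinks below)
Total word trigrams: 9 - 2 = 7

7


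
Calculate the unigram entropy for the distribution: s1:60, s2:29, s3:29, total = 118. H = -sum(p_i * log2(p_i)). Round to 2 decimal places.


Computing entropy H = -sum(p_i * log2(p_i)):
  s1: p = 60/118 = 0.5085, -p*log2(p) = 0.4961
  s2: p = 29/118 = 0.2458, -p*log2(p) = 0.4976
  s3: p = 29/118 = 0.2458, -p*log2(p) = 0.4976
H = sum of terms = 1.4913
Rounded to 2 decimals: 1.49

1.49


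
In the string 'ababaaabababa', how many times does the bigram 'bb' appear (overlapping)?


Scanning 'ababaaabababa' for bigram 'bb':
  Position 0: 'ab' -> no
  Position 1: 'ba' -> no
  Position 2: 'ab' -> no
  Position 3: 'ba' -> no
  Position 4: 'aa' -> no
  Position 5: 'aa' -> no
  Position 6: 'ab' -> no
  Position 7: 'ba' -> no
  Position 8: 'ab' -> no
  Position 9: 'ba' -> no
  Position 10: 'ab' -> no
  Position 11: 'ba' -> no
Total matches: 0

0


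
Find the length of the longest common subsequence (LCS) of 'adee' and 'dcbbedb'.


DP table for LCS of 'adee' and 'dcbbedb':
       d  c  b  b  e  d  b
    0  0  0  0  0  0  0  0
  a 0  0  0  0  0  0  0  0
  d 0  1  1  1  1  1  1  1
  e 0  1  1  1  1  2  2  2
  e 0  1  1  1  1  2  2  2
LCS: 'de'
LCS length = 2

2


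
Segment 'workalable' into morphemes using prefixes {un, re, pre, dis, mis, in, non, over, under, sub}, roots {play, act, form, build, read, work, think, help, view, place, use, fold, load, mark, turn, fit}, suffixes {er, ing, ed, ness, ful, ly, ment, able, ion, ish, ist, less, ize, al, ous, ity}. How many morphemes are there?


Segmenting 'workalable' against the inventory:
  'work' -> root (morpheme 1)
  'al' -> suffix (morpheme 2)
  'able' -> suffix (morpheme 3)
Total morphemes: 3

3


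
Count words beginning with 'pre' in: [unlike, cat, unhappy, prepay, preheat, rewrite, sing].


Checking each word for prefix 'pre':
  'unlike' -> no (count: 0)
  'cat' -> no (count: 0)
  'unhappy' -> no (count: 0)
  'prepay' -> YES, starts with 'pre' (count: 1)
  'preheat' -> YES, starts with 'pre' (count: 2)
  'rewrite' -> no (count: 2)
  'sing' -> no (count: 2)
Total with prefix 'pre': 2

2


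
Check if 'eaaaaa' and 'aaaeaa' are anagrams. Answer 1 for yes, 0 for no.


Sort characters of 'eaaaaa': 'aaaaae'
Sort characters of 'aaaeaa': 'aaaaae'
Sorted forms match -> they ARE anagrams
Result: 1

1


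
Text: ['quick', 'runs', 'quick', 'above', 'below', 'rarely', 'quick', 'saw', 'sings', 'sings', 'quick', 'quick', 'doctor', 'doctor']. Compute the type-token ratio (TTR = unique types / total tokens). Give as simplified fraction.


Tokens: 14
Unique types: ('above', 'below', 'doctor', 'quick', 'rarely', 'runs', 'saw', 'sings') = 8
TTR = 8/14
Simplify: divide both by 2 -> 4/7
TTR = 4/7

4/7


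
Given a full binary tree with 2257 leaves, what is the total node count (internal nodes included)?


Leaf nodes (terminals): 2257
Internal nodes = n - 1 = 2257 - 1 = 2256
Total = leaves + internal = 2257 + 2256 = 4513

4513


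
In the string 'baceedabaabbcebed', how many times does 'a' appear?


Scanning 'baceedabaabbcebed' for 'a':
  Position 1: 'a' -> MATCH (count: 1)
  Position 6: 'a' -> MATCH (count: 2)
  Position 8: 'a' -> MATCH (count: 3)
  Position 9: 'a' -> MATCH (count: 4)
Total occurrences of 'a': 4

4


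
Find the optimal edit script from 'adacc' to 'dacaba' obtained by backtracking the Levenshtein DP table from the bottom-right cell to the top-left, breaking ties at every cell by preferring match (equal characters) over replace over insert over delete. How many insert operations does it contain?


Edit distance = 4. Backtracking from cell (5, 6) with preference match > replace > insert > delete,
then listing the resulting alignment 'adacc' -> 'dacaba' left to right:
  Step 1: insert 'd' [insertion #1]
  Step 2: keep 'a'
  Step 3: replace d->c
  Step 4: keep 'a'
  Step 5: replace c->b
  Step 6: replace c->a
Total insertions: 1

1


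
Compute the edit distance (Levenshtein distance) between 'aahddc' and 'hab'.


Building DP table for s1='aahddc' (len 6) and s2='hab' (len 3):
       h  a  b
    0  1  2  3
  a 1  1  1  2
  a 2  2  1  2
  h 3  2  2  2
  d 4  3  3  3
  d 5  4  4  4
  c 6  5  5  5
Edit distance = dp[6][3] = 5

5


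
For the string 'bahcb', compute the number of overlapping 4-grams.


String 'bahcb' has length L = 5.
Number of overlapping n-grams = L - n + 1
Substituting: 5 - 4 + 1 = 2

2


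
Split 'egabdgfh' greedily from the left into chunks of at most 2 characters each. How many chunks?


'egabdgfh' has 8 characters.
Chunking with max size 2:
  Chunk 1: 'eg' (positions 0-1)
  Chunk 2: 'ab' (positions 2-3)
  Chunk 3: 'dg' (positions 4-5)
  Chunk 4: 'fh' (positions 6-7)
Total chunks: ceil(8 / 2) = 4

4


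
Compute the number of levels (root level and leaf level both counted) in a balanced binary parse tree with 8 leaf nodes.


In a balanced binary tree with n leaves the deepest leaf is ceil(log2(n)) edges below the root,
so counting node levels inclusive of root and leaves gives ceil(log2(n)) + 1 levels.
log2(8) = 3.0000
ceil(3.0000) = 3
levels = 3 + 1 = 4

4


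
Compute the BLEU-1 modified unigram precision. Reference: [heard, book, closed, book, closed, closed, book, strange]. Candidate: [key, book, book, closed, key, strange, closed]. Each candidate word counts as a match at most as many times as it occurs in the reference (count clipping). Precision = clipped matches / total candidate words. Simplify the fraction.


Reference word counts: {'book': 3, 'closed': 3, 'heard': 1, 'strange': 1}
Checking each candidate word (with clipping):
  'key' -> not in reference -> no match (matches: 0)
  'book' -> in reference (ref count 3, used 1/3) -> match (matches: 1)
  'book' -> in reference (ref count 3, used 2/3) -> match (matches: 2)
  'closed' -> in reference (ref count 3, used 1/3) -> match (matches: 3)
  'key' -> not in reference -> no match (matches: 3)
  'strange' -> in reference (ref count 1, used 1/1) -> match (matches: 4)
  'closed' -> in reference (ref count 3, used 2/3) -> match (matches: 5)
Clipped matches: 5, Candidate length: 7
Precision = 5/7

5/7


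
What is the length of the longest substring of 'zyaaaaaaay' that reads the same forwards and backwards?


Scanning 'zyaaaaaaay' for palindromic substrings.
Substring at positions 1-9: 'yaaaaaaay'.
Check: reverse('yaaaaaaay') = 'yaaaaaaay' -> palindrome confirmed.
Neighbouring characters ('z' / '-') break symmetry, so it cannot extend further.
No longer palindromic substring exists; longest length = 9

9


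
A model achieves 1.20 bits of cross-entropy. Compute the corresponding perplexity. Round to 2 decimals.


Perplexity formula: PP = 2^H
H = 1.20
PP = 2^1.20
Decompose: 2^1.20 = 2^1 * 2^0.20
2^1 = 2, 2^0.20 ~ 1.1486984
PP ~ 2 * 1.1486984 = 2.2973968
Rounded to 2 decimals: 2.30

2.30


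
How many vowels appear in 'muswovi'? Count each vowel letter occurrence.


Scanning each character of 'muswovi':
  Position 1: 'm' -> consonant (running count: 0)
  Position 2: 'u' -> vowel (running count: 1)
  Position 3: 's' -> consonant (running count: 1)
  Position 4: 'w' -> consonant (running count: 1)
  Position 5: 'o' -> vowel (running count: 2)
  Position 6: 'v' -> consonant (running count: 2)
  Position 7: 'i' -> vowel (running count: 3)
Total vowels: 3

3


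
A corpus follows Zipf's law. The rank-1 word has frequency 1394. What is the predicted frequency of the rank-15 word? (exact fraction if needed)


Zipf's law: freq(rank) = f1 / rank
f1 = 1394, rank = 15
freq = 1394 / 15
GCD(1394, 15) = 1
Simplified: 1394/15

1394/15


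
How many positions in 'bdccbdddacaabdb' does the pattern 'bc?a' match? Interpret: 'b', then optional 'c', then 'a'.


Pattern: bc?a means 'b', then optional 'c', then 'a'.
Scanning 'bdccbdddacaabdb' position-by-position:
  Pos 0: window 'bdc' -> no
  Pos 1: window 'dcc' -> no
  Pos 2: window 'ccb' -> no
  Pos 3: window 'cbd' -> no
  Pos 4: window 'bdd' -> no
  Pos 5: window 'ddd' -> no
  Pos 6: window 'dda' -> no
  Pos 7: window 'dac' -> no
  Pos 8: window 'aca' -> no
  Pos 9: window 'caa' -> no
  Pos 10: window 'aab' -> no
  Pos 11: window 'abd' -> no
  Pos 12: window 'bdb' -> no
  Pos 13: window 'db' -> no
  Pos 14: window 'b' -> no
Total matches: 0

0
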